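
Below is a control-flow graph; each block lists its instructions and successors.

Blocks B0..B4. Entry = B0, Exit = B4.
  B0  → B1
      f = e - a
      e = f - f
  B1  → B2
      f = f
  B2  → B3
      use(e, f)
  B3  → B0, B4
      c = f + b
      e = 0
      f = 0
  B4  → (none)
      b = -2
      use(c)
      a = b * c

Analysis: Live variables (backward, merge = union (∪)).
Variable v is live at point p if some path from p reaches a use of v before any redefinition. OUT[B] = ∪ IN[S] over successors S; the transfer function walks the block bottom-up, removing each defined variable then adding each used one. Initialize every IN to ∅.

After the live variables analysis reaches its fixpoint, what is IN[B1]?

Answer: {a, b, e, f}

Derivation:
Fixpoint table:
  B0: | IN={a, b, e} | OUT={a, b, e, f}
  B1: | IN={a, b, e, f} | OUT={a, b, e, f}
  B2: | IN={a, b, e, f} | OUT={a, b, f}
  B3: | IN={a, b, f} | OUT={a, b, c, e}
  B4: | IN={c} | OUT={}

Merge at B1: OUT[B1] = IN[B2] = {a, b, e, f}
Applying B1's transfer function to that OUT value gives IN[B1] (row B1 above).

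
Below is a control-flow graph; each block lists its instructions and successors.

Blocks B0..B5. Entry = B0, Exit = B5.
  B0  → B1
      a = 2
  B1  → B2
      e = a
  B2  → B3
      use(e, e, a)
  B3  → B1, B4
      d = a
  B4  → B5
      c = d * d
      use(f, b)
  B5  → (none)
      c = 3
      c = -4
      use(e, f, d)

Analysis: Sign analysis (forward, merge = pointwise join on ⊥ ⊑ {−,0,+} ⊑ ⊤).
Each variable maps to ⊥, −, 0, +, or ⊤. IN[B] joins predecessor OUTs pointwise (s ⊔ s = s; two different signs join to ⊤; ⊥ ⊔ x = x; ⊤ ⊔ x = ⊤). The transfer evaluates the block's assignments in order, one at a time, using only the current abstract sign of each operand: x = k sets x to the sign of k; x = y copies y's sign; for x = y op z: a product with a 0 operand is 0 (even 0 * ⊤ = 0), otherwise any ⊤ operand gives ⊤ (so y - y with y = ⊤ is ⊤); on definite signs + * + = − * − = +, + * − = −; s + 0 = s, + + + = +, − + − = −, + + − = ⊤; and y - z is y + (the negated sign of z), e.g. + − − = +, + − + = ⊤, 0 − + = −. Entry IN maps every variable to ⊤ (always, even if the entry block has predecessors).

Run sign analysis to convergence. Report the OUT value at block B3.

Converged values:
  B0:   IN=(all ⊤)   OUT={a:+; rest ⊤}
  B1:   IN={a:+; rest ⊤}   OUT={a:+, e:+; rest ⊤}
  B2:   IN={a:+, e:+; rest ⊤}   OUT={a:+, e:+; rest ⊤}
  B3:   IN={a:+, e:+; rest ⊤}   OUT={a:+, d:+, e:+; rest ⊤}
  B4:   IN={a:+, d:+, e:+; rest ⊤}   OUT={a:+, c:+, d:+, e:+; rest ⊤}
  B5:   IN={a:+, c:+, d:+, e:+; rest ⊤}   OUT={a:+, c:-, d:+, e:+; rest ⊤}

Merge at B3: IN[B3] = OUT[B2] = {a: +, b: ⊤, c: ⊤, d: ⊤, e: +, f: ⊤}
Applying B3's transfer function to that IN value gives OUT[B3] (row B3 above).

Answer: {a: +, b: ⊤, c: ⊤, d: +, e: +, f: ⊤}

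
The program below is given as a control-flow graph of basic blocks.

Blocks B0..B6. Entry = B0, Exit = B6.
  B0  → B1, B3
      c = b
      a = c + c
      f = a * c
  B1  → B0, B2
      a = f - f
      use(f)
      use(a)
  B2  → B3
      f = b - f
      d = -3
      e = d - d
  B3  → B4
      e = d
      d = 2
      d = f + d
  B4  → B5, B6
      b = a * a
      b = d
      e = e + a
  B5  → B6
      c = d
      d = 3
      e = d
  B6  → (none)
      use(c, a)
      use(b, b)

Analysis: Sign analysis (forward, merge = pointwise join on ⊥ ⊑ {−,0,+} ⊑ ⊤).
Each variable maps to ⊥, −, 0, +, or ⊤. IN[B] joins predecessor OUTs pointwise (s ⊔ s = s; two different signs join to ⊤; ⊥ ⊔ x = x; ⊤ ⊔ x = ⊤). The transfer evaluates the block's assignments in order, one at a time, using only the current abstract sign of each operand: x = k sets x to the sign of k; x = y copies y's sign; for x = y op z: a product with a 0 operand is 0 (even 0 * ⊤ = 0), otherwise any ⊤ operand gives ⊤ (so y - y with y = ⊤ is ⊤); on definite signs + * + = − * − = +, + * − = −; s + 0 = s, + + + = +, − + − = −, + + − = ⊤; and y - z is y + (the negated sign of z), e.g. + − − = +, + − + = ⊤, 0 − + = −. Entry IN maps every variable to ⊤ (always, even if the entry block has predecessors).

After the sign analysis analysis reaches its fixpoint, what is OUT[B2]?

Fixpoint table:
  B0:   IN=(all ⊤)   OUT=(all ⊤)
  B1:   IN=(all ⊤)   OUT=(all ⊤)
  B2:   IN=(all ⊤)   OUT={d:-; rest ⊤}
  B3:   IN=(all ⊤)   OUT=(all ⊤)
  B4:   IN=(all ⊤)   OUT=(all ⊤)
  B5:   IN=(all ⊤)   OUT={d:+, e:+; rest ⊤}
  B6:   IN=(all ⊤)   OUT=(all ⊤)

Merge at B2: IN[B2] = OUT[B1] = {a: ⊤, b: ⊤, c: ⊤, d: ⊤, e: ⊤, f: ⊤}
Applying B2's transfer function to that IN value gives OUT[B2] (row B2 above).

Answer: {a: ⊤, b: ⊤, c: ⊤, d: -, e: ⊤, f: ⊤}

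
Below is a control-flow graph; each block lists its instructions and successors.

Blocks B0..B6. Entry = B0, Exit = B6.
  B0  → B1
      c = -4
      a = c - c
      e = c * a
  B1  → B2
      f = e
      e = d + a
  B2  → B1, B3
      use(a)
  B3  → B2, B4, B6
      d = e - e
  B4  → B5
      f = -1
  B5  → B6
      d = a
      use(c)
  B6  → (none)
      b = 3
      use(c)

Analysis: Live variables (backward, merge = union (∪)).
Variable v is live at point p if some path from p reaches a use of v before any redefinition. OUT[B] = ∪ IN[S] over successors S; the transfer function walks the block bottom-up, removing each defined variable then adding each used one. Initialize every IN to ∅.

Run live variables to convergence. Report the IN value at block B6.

Answer: {c}

Working:
Per-block solution:
  B0:  IN={d}  OUT={a, c, d, e}
  B1:  IN={a, c, d, e}  OUT={a, c, d, e}
  B2:  IN={a, c, d, e}  OUT={a, c, d, e}
  B3:  IN={a, c, e}  OUT={a, c, d, e}
  B4:  IN={a, c}  OUT={a, c}
  B5:  IN={a, c}  OUT={c}
  B6:  IN={c}  OUT={}

B6 is the boundary node: OUT[B6] = {}
Applying B6's transfer function to that OUT value gives IN[B6] (row B6 above).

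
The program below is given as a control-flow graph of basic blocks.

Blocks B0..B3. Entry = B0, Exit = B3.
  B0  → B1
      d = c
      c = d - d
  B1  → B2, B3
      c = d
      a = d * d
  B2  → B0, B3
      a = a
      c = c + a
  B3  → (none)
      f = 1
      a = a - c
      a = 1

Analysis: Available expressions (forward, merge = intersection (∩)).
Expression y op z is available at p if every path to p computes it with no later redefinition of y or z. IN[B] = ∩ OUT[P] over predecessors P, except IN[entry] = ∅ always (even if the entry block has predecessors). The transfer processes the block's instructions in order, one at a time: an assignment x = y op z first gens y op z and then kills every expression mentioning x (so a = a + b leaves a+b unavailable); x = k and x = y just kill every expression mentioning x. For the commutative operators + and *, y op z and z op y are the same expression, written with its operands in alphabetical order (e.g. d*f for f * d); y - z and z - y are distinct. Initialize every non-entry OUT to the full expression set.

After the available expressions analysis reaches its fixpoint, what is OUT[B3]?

Fixpoint table:
  B0:   IN={}   OUT={d-d}
  B1:   IN={d-d}   OUT={d*d, d-d}
  B2:   IN={d*d, d-d}   OUT={d*d, d-d}
  B3:   IN={d*d, d-d}   OUT={d*d, d-d}

Merge at B3: IN[B3] = OUT[B1] ∩ OUT[B2] = {d*d, d-d}
Applying B3's transfer function to that IN value gives OUT[B3] (row B3 above).

Answer: {d*d, d-d}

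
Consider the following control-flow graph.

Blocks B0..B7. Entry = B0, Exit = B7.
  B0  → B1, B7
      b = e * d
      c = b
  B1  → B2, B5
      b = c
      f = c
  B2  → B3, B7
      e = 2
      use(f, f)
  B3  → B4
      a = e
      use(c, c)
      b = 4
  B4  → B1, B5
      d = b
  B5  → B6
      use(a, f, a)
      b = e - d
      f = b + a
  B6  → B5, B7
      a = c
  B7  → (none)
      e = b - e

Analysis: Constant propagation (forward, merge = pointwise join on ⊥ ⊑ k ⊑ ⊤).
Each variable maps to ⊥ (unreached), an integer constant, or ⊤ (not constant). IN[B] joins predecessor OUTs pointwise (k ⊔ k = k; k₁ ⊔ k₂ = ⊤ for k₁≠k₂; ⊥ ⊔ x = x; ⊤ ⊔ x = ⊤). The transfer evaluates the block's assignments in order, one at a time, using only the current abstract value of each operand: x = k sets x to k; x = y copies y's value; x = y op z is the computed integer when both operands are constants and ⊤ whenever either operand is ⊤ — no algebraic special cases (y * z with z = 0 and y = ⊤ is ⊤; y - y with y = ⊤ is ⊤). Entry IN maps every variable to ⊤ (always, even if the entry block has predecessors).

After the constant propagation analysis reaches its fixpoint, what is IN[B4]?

Fixpoint table:
  B0:  IN=(all ⊤)  OUT=(all ⊤)
  B1:  IN=(all ⊤)  OUT=(all ⊤)
  B2:  IN=(all ⊤)  OUT={e:2; rest ⊤}
  B3:  IN={e:2; rest ⊤}  OUT={a:2, b:4, e:2; rest ⊤}
  B4:  IN={a:2, b:4, e:2; rest ⊤}  OUT={a:2, b:4, d:4, e:2; rest ⊤}
  B5:  IN=(all ⊤)  OUT=(all ⊤)
  B6:  IN=(all ⊤)  OUT=(all ⊤)
  B7:  IN=(all ⊤)  OUT=(all ⊤)

Merge at B4: IN[B4] = OUT[B3] = {a: 2, b: 4, c: ⊤, d: ⊤, e: 2, f: ⊤}

Answer: {a: 2, b: 4, c: ⊤, d: ⊤, e: 2, f: ⊤}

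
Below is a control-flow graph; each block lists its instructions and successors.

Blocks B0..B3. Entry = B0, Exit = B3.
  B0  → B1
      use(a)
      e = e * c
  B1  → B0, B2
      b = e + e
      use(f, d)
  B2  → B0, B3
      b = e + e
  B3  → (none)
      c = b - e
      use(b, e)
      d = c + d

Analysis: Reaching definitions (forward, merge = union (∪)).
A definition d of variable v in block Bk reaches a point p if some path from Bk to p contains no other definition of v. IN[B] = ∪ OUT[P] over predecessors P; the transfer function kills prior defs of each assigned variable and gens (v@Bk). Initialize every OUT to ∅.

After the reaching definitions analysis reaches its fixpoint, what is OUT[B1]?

Answer: {b@B1, e@B0}

Trace:
Converged values:
  B0:  IN={b@B1, b@B2, e@B0}  OUT={b@B1, b@B2, e@B0}
  B1:  IN={b@B1, b@B2, e@B0}  OUT={b@B1, e@B0}
  B2:  IN={b@B1, e@B0}  OUT={b@B2, e@B0}
  B3:  IN={b@B2, e@B0}  OUT={b@B2, c@B3, d@B3, e@B0}

Merge at B1: IN[B1] = OUT[B0] = {b@B1, b@B2, e@B0}
Applying B1's transfer function to that IN value gives OUT[B1] (row B1 above).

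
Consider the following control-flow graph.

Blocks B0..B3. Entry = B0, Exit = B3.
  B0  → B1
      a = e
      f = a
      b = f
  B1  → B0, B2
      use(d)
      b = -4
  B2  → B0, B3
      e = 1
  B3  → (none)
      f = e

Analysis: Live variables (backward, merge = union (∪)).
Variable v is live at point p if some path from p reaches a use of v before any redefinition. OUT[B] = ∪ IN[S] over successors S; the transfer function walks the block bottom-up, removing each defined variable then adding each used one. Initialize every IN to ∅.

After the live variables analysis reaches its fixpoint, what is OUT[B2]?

Converged values:
  B0:   IN={d, e}   OUT={d, e}
  B1:   IN={d, e}   OUT={d, e}
  B2:   IN={d}   OUT={d, e}
  B3:   IN={e}   OUT={}

Merge at B2: OUT[B2] = IN[B0] ⊔ IN[B3] = {d, e}

Answer: {d, e}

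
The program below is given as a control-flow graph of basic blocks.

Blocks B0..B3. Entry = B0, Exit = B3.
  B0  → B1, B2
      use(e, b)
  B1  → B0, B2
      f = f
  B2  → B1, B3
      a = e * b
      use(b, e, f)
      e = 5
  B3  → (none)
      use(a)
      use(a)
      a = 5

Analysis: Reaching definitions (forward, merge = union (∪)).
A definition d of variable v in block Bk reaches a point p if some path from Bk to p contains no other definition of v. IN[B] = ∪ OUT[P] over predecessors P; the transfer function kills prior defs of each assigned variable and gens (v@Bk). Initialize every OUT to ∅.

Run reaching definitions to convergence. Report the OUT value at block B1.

Answer: {a@B2, e@B2, f@B1}

Trace:
Converged values:
  B0:  IN={a@B2, e@B2, f@B1}  OUT={a@B2, e@B2, f@B1}
  B1:  IN={a@B2, e@B2, f@B1}  OUT={a@B2, e@B2, f@B1}
  B2:  IN={a@B2, e@B2, f@B1}  OUT={a@B2, e@B2, f@B1}
  B3:  IN={a@B2, e@B2, f@B1}  OUT={a@B3, e@B2, f@B1}

Merge at B1: IN[B1] = OUT[B0] ⊔ OUT[B2] = {a@B2, e@B2, f@B1}
Applying B1's transfer function to that IN value gives OUT[B1] (row B1 above).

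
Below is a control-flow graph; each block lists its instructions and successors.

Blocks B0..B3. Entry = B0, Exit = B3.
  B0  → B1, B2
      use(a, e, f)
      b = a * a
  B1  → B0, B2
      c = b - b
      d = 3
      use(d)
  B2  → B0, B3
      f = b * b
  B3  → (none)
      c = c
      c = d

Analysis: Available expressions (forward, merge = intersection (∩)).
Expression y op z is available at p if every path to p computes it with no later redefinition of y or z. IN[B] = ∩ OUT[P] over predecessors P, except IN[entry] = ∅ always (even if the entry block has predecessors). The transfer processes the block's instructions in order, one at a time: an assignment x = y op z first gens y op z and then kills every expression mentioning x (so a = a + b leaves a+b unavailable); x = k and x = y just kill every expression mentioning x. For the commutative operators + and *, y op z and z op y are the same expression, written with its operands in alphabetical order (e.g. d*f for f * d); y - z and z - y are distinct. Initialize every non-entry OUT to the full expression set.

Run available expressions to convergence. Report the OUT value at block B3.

Answer: {a*a, b*b}

Working:
Converged values:
  B0:   IN={}   OUT={a*a}
  B1:   IN={a*a}   OUT={a*a, b-b}
  B2:   IN={a*a}   OUT={a*a, b*b}
  B3:   IN={a*a, b*b}   OUT={a*a, b*b}

Merge at B3: IN[B3] = OUT[B2] = {a*a, b*b}
Applying B3's transfer function to that IN value gives OUT[B3] (row B3 above).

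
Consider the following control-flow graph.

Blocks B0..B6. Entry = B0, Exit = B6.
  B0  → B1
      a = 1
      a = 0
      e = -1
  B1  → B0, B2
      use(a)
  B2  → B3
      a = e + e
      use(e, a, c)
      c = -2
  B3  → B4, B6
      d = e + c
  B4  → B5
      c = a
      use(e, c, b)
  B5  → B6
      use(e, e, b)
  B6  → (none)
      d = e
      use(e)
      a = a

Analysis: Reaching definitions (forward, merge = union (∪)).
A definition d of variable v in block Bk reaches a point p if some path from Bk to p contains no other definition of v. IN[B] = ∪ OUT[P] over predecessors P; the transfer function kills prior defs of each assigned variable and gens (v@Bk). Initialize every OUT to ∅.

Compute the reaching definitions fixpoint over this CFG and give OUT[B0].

Answer: {a@B0, e@B0}

Trace:
Fixpoint table:
  B0:   IN={a@B0, e@B0}   OUT={a@B0, e@B0}
  B1:   IN={a@B0, e@B0}   OUT={a@B0, e@B0}
  B2:   IN={a@B0, e@B0}   OUT={a@B2, c@B2, e@B0}
  B3:   IN={a@B2, c@B2, e@B0}   OUT={a@B2, c@B2, d@B3, e@B0}
  B4:   IN={a@B2, c@B2, d@B3, e@B0}   OUT={a@B2, c@B4, d@B3, e@B0}
  B5:   IN={a@B2, c@B4, d@B3, e@B0}   OUT={a@B2, c@B4, d@B3, e@B0}
  B6:   IN={a@B2, c@B2, c@B4, d@B3, e@B0}   OUT={a@B6, c@B2, c@B4, d@B6, e@B0}

Merge at B0 (entry node, so the boundary value {} is joined with the incoming edge(s)): IN[B0] = {} ⊔ OUT[B1] = {a@B0, e@B0}
Applying B0's transfer function to that IN value gives OUT[B0] (row B0 above).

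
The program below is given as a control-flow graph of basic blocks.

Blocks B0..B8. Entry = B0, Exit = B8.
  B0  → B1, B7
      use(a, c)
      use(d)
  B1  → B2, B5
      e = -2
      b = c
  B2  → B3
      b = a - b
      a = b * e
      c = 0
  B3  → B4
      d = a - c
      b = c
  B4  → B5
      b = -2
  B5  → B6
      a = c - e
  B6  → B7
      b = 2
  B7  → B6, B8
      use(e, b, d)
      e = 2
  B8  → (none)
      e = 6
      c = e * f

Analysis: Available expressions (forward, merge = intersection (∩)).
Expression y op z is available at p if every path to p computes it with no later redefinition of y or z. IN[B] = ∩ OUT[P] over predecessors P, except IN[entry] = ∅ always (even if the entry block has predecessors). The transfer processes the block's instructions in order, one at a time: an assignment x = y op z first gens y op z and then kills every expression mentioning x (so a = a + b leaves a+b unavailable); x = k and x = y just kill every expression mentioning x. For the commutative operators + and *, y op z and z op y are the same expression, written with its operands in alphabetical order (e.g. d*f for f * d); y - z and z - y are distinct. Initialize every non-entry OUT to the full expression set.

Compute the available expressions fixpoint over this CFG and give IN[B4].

Fixpoint table:
  B0:  IN={}  OUT={}
  B1:  IN={}  OUT={}
  B2:  IN={}  OUT={b*e}
  B3:  IN={b*e}  OUT={a-c}
  B4:  IN={a-c}  OUT={a-c}
  B5:  IN={}  OUT={c-e}
  B6:  IN={}  OUT={}
  B7:  IN={}  OUT={}
  B8:  IN={}  OUT={e*f}

Merge at B4: IN[B4] = OUT[B3] = {a-c}

Answer: {a-c}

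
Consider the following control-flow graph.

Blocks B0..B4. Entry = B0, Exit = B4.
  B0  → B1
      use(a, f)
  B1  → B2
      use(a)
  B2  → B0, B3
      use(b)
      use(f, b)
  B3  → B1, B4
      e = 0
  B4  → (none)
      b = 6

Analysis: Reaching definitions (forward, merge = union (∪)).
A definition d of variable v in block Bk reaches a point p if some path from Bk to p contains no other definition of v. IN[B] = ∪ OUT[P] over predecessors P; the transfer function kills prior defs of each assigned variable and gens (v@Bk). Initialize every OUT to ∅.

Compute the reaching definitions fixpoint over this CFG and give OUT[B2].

Per-block solution:
  B0: | IN={e@B3} | OUT={e@B3}
  B1: | IN={e@B3} | OUT={e@B3}
  B2: | IN={e@B3} | OUT={e@B3}
  B3: | IN={e@B3} | OUT={e@B3}
  B4: | IN={e@B3} | OUT={b@B4, e@B3}

Merge at B2: IN[B2] = OUT[B1] = {e@B3}
Applying B2's transfer function to that IN value gives OUT[B2] (row B2 above).

Answer: {e@B3}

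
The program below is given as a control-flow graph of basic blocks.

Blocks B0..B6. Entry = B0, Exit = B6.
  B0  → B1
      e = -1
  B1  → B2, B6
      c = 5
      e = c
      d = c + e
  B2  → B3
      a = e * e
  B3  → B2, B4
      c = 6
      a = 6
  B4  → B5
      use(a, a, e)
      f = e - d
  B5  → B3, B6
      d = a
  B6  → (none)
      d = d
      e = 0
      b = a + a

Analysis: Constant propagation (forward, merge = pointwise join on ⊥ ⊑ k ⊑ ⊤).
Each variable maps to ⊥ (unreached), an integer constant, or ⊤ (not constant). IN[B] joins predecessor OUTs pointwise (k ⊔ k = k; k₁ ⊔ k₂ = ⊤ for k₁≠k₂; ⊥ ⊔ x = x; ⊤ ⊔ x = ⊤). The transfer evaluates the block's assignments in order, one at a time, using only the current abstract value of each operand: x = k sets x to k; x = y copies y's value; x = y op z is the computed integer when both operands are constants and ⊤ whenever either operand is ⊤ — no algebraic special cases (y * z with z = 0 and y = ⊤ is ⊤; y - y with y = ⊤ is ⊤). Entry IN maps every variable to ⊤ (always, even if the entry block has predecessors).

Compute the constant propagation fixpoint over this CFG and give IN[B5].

Answer: {a: 6, b: ⊤, c: 6, d: ⊤, e: 5, f: ⊤}

Trace:
Fixpoint table:
  B0:  IN=(all ⊤)  OUT={e:-1; rest ⊤}
  B1:  IN={e:-1; rest ⊤}  OUT={c:5, d:10, e:5; rest ⊤}
  B2:  IN={e:5; rest ⊤}  OUT={a:25, e:5; rest ⊤}
  B3:  IN={e:5; rest ⊤}  OUT={a:6, c:6, e:5; rest ⊤}
  B4:  IN={a:6, c:6, e:5; rest ⊤}  OUT={a:6, c:6, e:5; rest ⊤}
  B5:  IN={a:6, c:6, e:5; rest ⊤}  OUT={a:6, c:6, d:6, e:5; rest ⊤}
  B6:  IN={e:5; rest ⊤}  OUT={e:0; rest ⊤}

Merge at B5: IN[B5] = OUT[B4] = {a: 6, b: ⊤, c: 6, d: ⊤, e: 5, f: ⊤}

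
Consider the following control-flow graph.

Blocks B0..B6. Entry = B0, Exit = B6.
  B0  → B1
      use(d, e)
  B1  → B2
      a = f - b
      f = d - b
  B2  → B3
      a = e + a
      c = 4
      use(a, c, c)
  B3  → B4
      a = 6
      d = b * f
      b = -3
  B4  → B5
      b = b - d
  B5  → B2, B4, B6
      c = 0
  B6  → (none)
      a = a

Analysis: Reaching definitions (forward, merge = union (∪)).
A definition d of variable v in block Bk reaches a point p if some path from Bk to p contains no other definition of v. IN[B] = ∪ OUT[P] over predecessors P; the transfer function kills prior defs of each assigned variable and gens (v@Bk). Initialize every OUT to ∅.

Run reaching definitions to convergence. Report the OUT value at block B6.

Per-block solution:
  B0:   IN={}   OUT={}
  B1:   IN={}   OUT={a@B1, f@B1}
  B2:   IN={a@B1, a@B3, b@B4, c@B5, d@B3, f@B1}   OUT={a@B2, b@B4, c@B2, d@B3, f@B1}
  B3:   IN={a@B2, b@B4, c@B2, d@B3, f@B1}   OUT={a@B3, b@B3, c@B2, d@B3, f@B1}
  B4:   IN={a@B3, b@B3, b@B4, c@B2, c@B5, d@B3, f@B1}   OUT={a@B3, b@B4, c@B2, c@B5, d@B3, f@B1}
  B5:   IN={a@B3, b@B4, c@B2, c@B5, d@B3, f@B1}   OUT={a@B3, b@B4, c@B5, d@B3, f@B1}
  B6:   IN={a@B3, b@B4, c@B5, d@B3, f@B1}   OUT={a@B6, b@B4, c@B5, d@B3, f@B1}

Merge at B6: IN[B6] = OUT[B5] = {a@B3, b@B4, c@B5, d@B3, f@B1}
Applying B6's transfer function to that IN value gives OUT[B6] (row B6 above).

Answer: {a@B6, b@B4, c@B5, d@B3, f@B1}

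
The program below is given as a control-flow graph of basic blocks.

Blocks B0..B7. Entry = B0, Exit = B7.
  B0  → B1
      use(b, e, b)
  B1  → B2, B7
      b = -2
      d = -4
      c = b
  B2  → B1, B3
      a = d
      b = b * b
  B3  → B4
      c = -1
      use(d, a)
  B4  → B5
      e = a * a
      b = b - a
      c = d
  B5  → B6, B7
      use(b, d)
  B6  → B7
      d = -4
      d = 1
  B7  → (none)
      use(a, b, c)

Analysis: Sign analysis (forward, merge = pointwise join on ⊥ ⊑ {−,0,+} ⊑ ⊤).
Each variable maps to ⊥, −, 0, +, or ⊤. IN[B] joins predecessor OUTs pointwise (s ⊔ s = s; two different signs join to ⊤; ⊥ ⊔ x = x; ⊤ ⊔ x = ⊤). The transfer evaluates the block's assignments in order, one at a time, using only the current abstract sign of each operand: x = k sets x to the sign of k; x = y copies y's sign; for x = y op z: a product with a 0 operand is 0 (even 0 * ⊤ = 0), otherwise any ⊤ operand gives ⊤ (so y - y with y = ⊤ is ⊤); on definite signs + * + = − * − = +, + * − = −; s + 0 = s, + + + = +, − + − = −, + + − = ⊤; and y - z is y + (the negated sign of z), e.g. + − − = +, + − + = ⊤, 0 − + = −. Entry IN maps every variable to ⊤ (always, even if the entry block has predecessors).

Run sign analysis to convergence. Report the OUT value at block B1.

Fixpoint table:
  B0: | IN=(all ⊤) | OUT=(all ⊤)
  B1: | IN=(all ⊤) | OUT={b:-, c:-, d:-; rest ⊤}
  B2: | IN={b:-, c:-, d:-; rest ⊤} | OUT={a:-, b:+, c:-, d:-; rest ⊤}
  B3: | IN={a:-, b:+, c:-, d:-; rest ⊤} | OUT={a:-, b:+, c:-, d:-; rest ⊤}
  B4: | IN={a:-, b:+, c:-, d:-; rest ⊤} | OUT={a:-, b:+, c:-, d:-, e:+; rest ⊤}
  B5: | IN={a:-, b:+, c:-, d:-, e:+; rest ⊤} | OUT={a:-, b:+, c:-, d:-, e:+; rest ⊤}
  B6: | IN={a:-, b:+, c:-, d:-, e:+; rest ⊤} | OUT={a:-, b:+, c:-, d:+, e:+; rest ⊤}
  B7: | IN={c:-; rest ⊤} | OUT={c:-; rest ⊤}

Merge at B1: IN[B1] = OUT[B0] ⊔ OUT[B2] = {a: ⊤, b: ⊤, c: ⊤, d: ⊤, e: ⊤, f: ⊤}
Applying B1's transfer function to that IN value gives OUT[B1] (row B1 above).

Answer: {a: ⊤, b: -, c: -, d: -, e: ⊤, f: ⊤}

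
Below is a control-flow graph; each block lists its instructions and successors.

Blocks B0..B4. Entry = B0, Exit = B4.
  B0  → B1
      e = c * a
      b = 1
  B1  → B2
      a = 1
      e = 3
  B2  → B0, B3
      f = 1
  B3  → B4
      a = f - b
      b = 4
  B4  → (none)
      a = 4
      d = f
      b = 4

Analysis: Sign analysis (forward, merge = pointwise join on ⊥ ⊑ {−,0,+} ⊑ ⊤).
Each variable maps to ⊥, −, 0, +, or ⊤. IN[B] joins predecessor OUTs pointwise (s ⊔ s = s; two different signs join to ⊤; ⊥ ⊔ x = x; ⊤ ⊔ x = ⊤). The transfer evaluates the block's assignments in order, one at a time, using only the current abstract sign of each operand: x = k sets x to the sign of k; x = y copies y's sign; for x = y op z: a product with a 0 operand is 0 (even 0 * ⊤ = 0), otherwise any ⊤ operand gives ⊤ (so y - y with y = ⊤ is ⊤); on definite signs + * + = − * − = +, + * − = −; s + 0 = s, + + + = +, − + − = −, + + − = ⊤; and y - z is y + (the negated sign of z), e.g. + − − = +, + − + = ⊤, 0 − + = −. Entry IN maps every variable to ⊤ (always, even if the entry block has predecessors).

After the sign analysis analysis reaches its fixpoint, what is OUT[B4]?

Answer: {a: +, b: +, c: ⊤, d: +, e: +, f: +}

Working:
Fixpoint table:
  B0:  IN=(all ⊤)  OUT={b:+; rest ⊤}
  B1:  IN={b:+; rest ⊤}  OUT={a:+, b:+, e:+; rest ⊤}
  B2:  IN={a:+, b:+, e:+; rest ⊤}  OUT={a:+, b:+, e:+, f:+; rest ⊤}
  B3:  IN={a:+, b:+, e:+, f:+; rest ⊤}  OUT={b:+, e:+, f:+; rest ⊤}
  B4:  IN={b:+, e:+, f:+; rest ⊤}  OUT={a:+, b:+, d:+, e:+, f:+; rest ⊤}

Merge at B4: IN[B4] = OUT[B3] = {a: ⊤, b: +, c: ⊤, d: ⊤, e: +, f: +}
Applying B4's transfer function to that IN value gives OUT[B4] (row B4 above).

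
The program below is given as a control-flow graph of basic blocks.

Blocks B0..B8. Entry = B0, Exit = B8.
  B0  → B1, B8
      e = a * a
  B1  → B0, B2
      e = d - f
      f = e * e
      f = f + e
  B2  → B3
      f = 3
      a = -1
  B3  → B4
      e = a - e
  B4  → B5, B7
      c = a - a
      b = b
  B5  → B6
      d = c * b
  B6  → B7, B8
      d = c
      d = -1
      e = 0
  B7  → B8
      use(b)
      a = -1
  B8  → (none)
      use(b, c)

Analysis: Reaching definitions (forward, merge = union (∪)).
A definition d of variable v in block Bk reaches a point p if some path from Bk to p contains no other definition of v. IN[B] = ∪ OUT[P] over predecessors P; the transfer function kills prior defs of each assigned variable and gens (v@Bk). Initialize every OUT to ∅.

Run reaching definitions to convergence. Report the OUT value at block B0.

Answer: {e@B0, f@B1}

Working:
Fixpoint table:
  B0: | IN={e@B1, f@B1} | OUT={e@B0, f@B1}
  B1: | IN={e@B0, f@B1} | OUT={e@B1, f@B1}
  B2: | IN={e@B1, f@B1} | OUT={a@B2, e@B1, f@B2}
  B3: | IN={a@B2, e@B1, f@B2} | OUT={a@B2, e@B3, f@B2}
  B4: | IN={a@B2, e@B3, f@B2} | OUT={a@B2, b@B4, c@B4, e@B3, f@B2}
  B5: | IN={a@B2, b@B4, c@B4, e@B3, f@B2} | OUT={a@B2, b@B4, c@B4, d@B5, e@B3, f@B2}
  B6: | IN={a@B2, b@B4, c@B4, d@B5, e@B3, f@B2} | OUT={a@B2, b@B4, c@B4, d@B6, e@B6, f@B2}
  B7: | IN={a@B2, b@B4, c@B4, d@B6, e@B3, e@B6, f@B2} | OUT={a@B7, b@B4, c@B4, d@B6, e@B3, e@B6, f@B2}
  B8: | IN={a@B2, a@B7, b@B4, c@B4, d@B6, e@B0, e@B3, e@B6, f@B1, f@B2} | OUT={a@B2, a@B7, b@B4, c@B4, d@B6, e@B0, e@B3, e@B6, f@B1, f@B2}

Merge at B0 (entry node, so the boundary value {} is joined with the incoming edge(s)): IN[B0] = {} ⊔ OUT[B1] = {e@B1, f@B1}
Applying B0's transfer function to that IN value gives OUT[B0] (row B0 above).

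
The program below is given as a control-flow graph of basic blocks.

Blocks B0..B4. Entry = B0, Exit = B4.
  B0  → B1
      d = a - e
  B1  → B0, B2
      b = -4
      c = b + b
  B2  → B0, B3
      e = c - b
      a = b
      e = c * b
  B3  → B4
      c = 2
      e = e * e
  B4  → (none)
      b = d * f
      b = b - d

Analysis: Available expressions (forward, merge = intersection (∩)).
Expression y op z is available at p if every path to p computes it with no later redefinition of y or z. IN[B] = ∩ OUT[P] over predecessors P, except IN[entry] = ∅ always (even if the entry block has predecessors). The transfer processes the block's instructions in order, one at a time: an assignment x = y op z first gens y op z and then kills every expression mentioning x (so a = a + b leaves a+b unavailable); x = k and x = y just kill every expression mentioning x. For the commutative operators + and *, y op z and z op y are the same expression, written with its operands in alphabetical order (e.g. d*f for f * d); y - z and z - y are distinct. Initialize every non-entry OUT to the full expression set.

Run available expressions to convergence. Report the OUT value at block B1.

Converged values:
  B0:  IN={}  OUT={a-e}
  B1:  IN={a-e}  OUT={a-e, b+b}
  B2:  IN={a-e, b+b}  OUT={b*c, b+b, c-b}
  B3:  IN={b*c, b+b, c-b}  OUT={b+b}
  B4:  IN={b+b}  OUT={d*f}

Merge at B1: IN[B1] = OUT[B0] = {a-e}
Applying B1's transfer function to that IN value gives OUT[B1] (row B1 above).

Answer: {a-e, b+b}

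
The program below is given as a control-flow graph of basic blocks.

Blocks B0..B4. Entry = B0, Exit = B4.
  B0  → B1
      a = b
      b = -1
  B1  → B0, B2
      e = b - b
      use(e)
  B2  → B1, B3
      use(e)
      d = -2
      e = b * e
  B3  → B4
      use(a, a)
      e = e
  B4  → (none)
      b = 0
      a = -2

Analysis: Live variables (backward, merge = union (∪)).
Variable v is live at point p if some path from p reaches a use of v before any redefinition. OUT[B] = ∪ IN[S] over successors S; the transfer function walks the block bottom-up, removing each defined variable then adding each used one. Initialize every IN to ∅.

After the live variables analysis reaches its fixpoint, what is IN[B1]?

Per-block solution:
  B0:   IN={b}   OUT={a, b}
  B1:   IN={a, b}   OUT={a, b, e}
  B2:   IN={a, b, e}   OUT={a, b, e}
  B3:   IN={a, e}   OUT={}
  B4:   IN={}   OUT={}

Merge at B1: OUT[B1] = IN[B0] ⊔ IN[B2] = {a, b, e}
Applying B1's transfer function to that OUT value gives IN[B1] (row B1 above).

Answer: {a, b}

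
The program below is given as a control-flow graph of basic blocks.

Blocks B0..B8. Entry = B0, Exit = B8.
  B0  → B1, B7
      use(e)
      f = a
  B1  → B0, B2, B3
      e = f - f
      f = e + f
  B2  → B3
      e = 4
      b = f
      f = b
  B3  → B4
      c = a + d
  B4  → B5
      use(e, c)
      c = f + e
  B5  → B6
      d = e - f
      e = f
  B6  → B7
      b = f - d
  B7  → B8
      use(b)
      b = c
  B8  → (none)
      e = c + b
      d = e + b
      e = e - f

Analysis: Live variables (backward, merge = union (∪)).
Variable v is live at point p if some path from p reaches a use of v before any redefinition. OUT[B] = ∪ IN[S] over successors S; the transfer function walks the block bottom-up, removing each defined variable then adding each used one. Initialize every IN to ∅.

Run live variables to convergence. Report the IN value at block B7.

Per-block solution:
  B0:   IN={a, b, c, d, e}   OUT={a, b, c, d, f}
  B1:   IN={a, b, c, d, f}   OUT={a, b, c, d, e, f}
  B2:   IN={a, d, f}   OUT={a, d, e, f}
  B3:   IN={a, d, e, f}   OUT={c, e, f}
  B4:   IN={c, e, f}   OUT={c, e, f}
  B5:   IN={c, e, f}   OUT={c, d, f}
  B6:   IN={c, d, f}   OUT={b, c, f}
  B7:   IN={b, c, f}   OUT={b, c, f}
  B8:   IN={b, c, f}   OUT={}

Merge at B7: OUT[B7] = IN[B8] = {b, c, f}
Applying B7's transfer function to that OUT value gives IN[B7] (row B7 above).

Answer: {b, c, f}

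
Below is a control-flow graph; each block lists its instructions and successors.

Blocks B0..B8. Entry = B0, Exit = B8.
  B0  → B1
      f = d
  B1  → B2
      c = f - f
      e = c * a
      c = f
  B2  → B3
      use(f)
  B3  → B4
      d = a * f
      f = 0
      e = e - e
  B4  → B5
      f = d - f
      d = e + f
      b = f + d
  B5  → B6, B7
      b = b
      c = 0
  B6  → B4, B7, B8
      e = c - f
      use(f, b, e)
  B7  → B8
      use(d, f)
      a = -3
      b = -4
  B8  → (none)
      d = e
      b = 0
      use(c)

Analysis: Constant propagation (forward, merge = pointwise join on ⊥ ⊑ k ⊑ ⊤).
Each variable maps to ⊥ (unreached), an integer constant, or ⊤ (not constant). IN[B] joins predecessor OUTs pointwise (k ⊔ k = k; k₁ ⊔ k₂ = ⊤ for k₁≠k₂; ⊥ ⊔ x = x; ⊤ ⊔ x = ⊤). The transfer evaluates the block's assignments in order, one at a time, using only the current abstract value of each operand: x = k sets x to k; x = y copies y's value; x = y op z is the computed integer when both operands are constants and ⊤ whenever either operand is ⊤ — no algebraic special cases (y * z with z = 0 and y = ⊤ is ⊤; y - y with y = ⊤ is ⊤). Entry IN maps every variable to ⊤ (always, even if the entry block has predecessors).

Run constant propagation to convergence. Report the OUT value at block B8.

Per-block solution:
  B0: | IN=(all ⊤) | OUT=(all ⊤)
  B1: | IN=(all ⊤) | OUT=(all ⊤)
  B2: | IN=(all ⊤) | OUT=(all ⊤)
  B3: | IN=(all ⊤) | OUT={f:0; rest ⊤}
  B4: | IN=(all ⊤) | OUT=(all ⊤)
  B5: | IN=(all ⊤) | OUT={c:0; rest ⊤}
  B6: | IN={c:0; rest ⊤} | OUT={c:0; rest ⊤}
  B7: | IN={c:0; rest ⊤} | OUT={a:-3, b:-4, c:0; rest ⊤}
  B8: | IN={c:0; rest ⊤} | OUT={b:0, c:0; rest ⊤}

Merge at B8: IN[B8] = OUT[B6] ⊔ OUT[B7] = {a: ⊤, b: ⊤, c: 0, d: ⊤, e: ⊤, f: ⊤}
Applying B8's transfer function to that IN value gives OUT[B8] (row B8 above).

Answer: {a: ⊤, b: 0, c: 0, d: ⊤, e: ⊤, f: ⊤}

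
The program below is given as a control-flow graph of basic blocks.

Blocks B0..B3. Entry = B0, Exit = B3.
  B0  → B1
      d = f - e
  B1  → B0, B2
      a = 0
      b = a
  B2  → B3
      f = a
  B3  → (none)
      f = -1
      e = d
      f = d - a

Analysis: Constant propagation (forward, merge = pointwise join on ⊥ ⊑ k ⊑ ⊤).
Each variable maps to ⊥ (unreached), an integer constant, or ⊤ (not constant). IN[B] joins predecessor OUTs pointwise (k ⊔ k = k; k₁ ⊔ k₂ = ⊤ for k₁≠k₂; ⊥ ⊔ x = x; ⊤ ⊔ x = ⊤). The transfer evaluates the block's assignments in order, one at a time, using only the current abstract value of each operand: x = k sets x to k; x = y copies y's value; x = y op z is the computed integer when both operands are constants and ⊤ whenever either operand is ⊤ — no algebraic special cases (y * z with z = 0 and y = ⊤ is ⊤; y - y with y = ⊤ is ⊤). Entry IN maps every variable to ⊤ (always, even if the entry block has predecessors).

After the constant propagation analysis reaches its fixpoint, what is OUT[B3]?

Converged values:
  B0: | IN=(all ⊤) | OUT=(all ⊤)
  B1: | IN=(all ⊤) | OUT={a:0, b:0; rest ⊤}
  B2: | IN={a:0, b:0; rest ⊤} | OUT={a:0, b:0, f:0; rest ⊤}
  B3: | IN={a:0, b:0, f:0; rest ⊤} | OUT={a:0, b:0; rest ⊤}

Merge at B3: IN[B3] = OUT[B2] = {a: 0, b: 0, c: ⊤, d: ⊤, e: ⊤, f: 0}
Applying B3's transfer function to that IN value gives OUT[B3] (row B3 above).

Answer: {a: 0, b: 0, c: ⊤, d: ⊤, e: ⊤, f: ⊤}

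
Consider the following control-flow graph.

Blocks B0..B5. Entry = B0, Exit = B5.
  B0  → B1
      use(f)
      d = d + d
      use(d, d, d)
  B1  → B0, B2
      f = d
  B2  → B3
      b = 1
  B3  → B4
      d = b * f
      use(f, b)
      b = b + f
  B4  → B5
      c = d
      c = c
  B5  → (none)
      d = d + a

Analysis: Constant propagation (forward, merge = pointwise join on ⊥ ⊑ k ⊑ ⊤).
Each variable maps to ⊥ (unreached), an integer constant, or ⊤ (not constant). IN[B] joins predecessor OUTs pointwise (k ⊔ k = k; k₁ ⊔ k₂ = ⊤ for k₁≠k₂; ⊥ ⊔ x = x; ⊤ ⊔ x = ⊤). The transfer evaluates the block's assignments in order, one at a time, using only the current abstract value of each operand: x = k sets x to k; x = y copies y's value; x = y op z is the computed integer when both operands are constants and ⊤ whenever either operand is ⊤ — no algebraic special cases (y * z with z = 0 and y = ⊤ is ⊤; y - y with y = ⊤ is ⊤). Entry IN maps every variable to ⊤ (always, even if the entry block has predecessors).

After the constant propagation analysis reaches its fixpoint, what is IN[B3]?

Converged values:
  B0:  IN=(all ⊤)  OUT=(all ⊤)
  B1:  IN=(all ⊤)  OUT=(all ⊤)
  B2:  IN=(all ⊤)  OUT={b:1; rest ⊤}
  B3:  IN={b:1; rest ⊤}  OUT=(all ⊤)
  B4:  IN=(all ⊤)  OUT=(all ⊤)
  B5:  IN=(all ⊤)  OUT=(all ⊤)

Merge at B3: IN[B3] = OUT[B2] = {a: ⊤, b: 1, c: ⊤, d: ⊤, e: ⊤, f: ⊤}

Answer: {a: ⊤, b: 1, c: ⊤, d: ⊤, e: ⊤, f: ⊤}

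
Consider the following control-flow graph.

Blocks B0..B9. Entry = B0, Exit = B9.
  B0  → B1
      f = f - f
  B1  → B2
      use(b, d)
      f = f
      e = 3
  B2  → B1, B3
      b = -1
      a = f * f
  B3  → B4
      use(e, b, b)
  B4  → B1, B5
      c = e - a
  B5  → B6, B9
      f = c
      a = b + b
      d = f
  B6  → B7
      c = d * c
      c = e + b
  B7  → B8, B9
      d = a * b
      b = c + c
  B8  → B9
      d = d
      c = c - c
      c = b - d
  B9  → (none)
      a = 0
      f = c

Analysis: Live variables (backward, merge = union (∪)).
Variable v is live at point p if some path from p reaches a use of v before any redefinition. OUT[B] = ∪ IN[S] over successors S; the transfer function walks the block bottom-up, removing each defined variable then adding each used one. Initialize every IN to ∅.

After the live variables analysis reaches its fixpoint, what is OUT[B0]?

Converged values:
  B0:   IN={b, d, f}   OUT={b, d, f}
  B1:   IN={b, d, f}   OUT={d, e, f}
  B2:   IN={d, e, f}   OUT={a, b, d, e, f}
  B3:   IN={a, b, d, e, f}   OUT={a, b, d, e, f}
  B4:   IN={a, b, d, e, f}   OUT={b, c, d, e, f}
  B5:   IN={b, c, e}   OUT={a, b, c, d, e}
  B6:   IN={a, b, c, d, e}   OUT={a, b, c}
  B7:   IN={a, b, c}   OUT={b, c, d}
  B8:   IN={b, c, d}   OUT={c}
  B9:   IN={c}   OUT={}

Merge at B0: OUT[B0] = IN[B1] = {b, d, f}

Answer: {b, d, f}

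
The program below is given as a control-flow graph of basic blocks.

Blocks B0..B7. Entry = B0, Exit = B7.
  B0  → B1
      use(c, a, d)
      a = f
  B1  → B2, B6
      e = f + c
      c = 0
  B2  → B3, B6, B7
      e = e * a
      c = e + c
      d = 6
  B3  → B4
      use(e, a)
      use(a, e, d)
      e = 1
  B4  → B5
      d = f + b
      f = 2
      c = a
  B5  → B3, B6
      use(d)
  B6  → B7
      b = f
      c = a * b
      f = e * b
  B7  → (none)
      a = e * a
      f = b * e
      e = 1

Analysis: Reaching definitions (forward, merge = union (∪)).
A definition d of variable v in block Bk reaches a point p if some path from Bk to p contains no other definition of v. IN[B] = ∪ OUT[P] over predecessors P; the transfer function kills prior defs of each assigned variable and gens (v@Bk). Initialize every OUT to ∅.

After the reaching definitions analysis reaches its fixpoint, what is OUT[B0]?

Converged values:
  B0:   IN={}   OUT={a@B0}
  B1:   IN={a@B0}   OUT={a@B0, c@B1, e@B1}
  B2:   IN={a@B0, c@B1, e@B1}   OUT={a@B0, c@B2, d@B2, e@B2}
  B3:   IN={a@B0, c@B2, c@B4, d@B2, d@B4, e@B2, e@B3, f@B4}   OUT={a@B0, c@B2, c@B4, d@B2, d@B4, e@B3, f@B4}
  B4:   IN={a@B0, c@B2, c@B4, d@B2, d@B4, e@B3, f@B4}   OUT={a@B0, c@B4, d@B4, e@B3, f@B4}
  B5:   IN={a@B0, c@B4, d@B4, e@B3, f@B4}   OUT={a@B0, c@B4, d@B4, e@B3, f@B4}
  B6:   IN={a@B0, c@B1, c@B2, c@B4, d@B2, d@B4, e@B1, e@B2, e@B3, f@B4}   OUT={a@B0, b@B6, c@B6, d@B2, d@B4, e@B1, e@B2, e@B3, f@B6}
  B7:   IN={a@B0, b@B6, c@B2, c@B6, d@B2, d@B4, e@B1, e@B2, e@B3, f@B6}   OUT={a@B7, b@B6, c@B2, c@B6, d@B2, d@B4, e@B7, f@B7}

B0 is the boundary node: IN[B0] = {}
Applying B0's transfer function to that IN value gives OUT[B0] (row B0 above).

Answer: {a@B0}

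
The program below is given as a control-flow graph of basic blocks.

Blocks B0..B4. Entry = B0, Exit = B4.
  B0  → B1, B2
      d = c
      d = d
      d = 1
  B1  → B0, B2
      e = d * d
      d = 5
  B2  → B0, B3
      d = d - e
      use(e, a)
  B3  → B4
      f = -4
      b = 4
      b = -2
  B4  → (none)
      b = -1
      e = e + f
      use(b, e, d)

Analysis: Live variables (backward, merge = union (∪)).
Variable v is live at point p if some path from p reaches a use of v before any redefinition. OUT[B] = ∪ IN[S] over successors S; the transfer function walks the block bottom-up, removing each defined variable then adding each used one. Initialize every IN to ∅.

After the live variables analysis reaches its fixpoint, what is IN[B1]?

Answer: {a, c, d}

Trace:
Per-block solution:
  B0:   IN={a, c, e}   OUT={a, c, d, e}
  B1:   IN={a, c, d}   OUT={a, c, d, e}
  B2:   IN={a, c, d, e}   OUT={a, c, d, e}
  B3:   IN={d, e}   OUT={d, e, f}
  B4:   IN={d, e, f}   OUT={}

Merge at B1: OUT[B1] = IN[B0] ⊔ IN[B2] = {a, c, d, e}
Applying B1's transfer function to that OUT value gives IN[B1] (row B1 above).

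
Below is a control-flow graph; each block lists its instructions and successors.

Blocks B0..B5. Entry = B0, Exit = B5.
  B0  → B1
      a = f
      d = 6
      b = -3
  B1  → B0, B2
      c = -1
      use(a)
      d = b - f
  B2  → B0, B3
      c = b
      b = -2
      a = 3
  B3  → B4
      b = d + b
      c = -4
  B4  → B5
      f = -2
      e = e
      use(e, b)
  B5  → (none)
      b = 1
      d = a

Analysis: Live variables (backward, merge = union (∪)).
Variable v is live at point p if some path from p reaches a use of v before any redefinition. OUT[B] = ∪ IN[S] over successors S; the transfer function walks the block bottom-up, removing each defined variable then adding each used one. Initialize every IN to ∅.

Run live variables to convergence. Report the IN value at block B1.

Per-block solution:
  B0:  IN={e, f}  OUT={a, b, e, f}
  B1:  IN={a, b, e, f}  OUT={b, d, e, f}
  B2:  IN={b, d, e, f}  OUT={a, b, d, e, f}
  B3:  IN={a, b, d, e}  OUT={a, b, e}
  B4:  IN={a, b, e}  OUT={a}
  B5:  IN={a}  OUT={}

Merge at B1: OUT[B1] = IN[B0] ⊔ IN[B2] = {b, d, e, f}
Applying B1's transfer function to that OUT value gives IN[B1] (row B1 above).

Answer: {a, b, e, f}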